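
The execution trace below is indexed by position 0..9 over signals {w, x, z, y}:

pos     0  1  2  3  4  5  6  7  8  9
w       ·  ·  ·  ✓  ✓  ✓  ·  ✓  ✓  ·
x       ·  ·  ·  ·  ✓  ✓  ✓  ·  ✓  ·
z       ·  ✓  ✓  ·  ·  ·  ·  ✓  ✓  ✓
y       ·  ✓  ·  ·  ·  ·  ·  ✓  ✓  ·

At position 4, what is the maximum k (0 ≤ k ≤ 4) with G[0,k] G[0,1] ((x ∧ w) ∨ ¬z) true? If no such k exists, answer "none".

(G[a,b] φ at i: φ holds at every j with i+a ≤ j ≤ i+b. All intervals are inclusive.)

1

G[0,1] ((x ∧ w) ∨ ¬z) must hold from j=4 onward; find where it first fails.
  j=4: holds
  j=5: holds
  j=6: fails
Holds on [4,5], so largest k = 1.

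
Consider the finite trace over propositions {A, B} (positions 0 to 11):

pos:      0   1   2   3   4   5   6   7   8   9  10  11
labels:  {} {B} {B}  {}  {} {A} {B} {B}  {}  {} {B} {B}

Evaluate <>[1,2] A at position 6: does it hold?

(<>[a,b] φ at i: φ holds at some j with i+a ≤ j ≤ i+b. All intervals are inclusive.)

Check A at each j in [7,8]:
  j=7: false
  j=8: false
No position in the window satisfies it → formula fails.

False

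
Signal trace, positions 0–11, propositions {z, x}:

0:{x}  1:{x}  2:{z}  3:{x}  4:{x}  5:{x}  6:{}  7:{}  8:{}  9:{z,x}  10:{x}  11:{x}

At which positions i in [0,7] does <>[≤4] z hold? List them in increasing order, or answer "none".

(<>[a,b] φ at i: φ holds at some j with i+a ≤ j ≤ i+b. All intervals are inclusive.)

Evaluate at each i in [0,7]:
  i=0: ✓ (witness j=2)
  i=1: ✓ (witness j=2)
  i=2: ✓ (witness j=2)
  i=3: ✗ (none in [3,7])
  i=4: ✗ (none in [4,8])
  i=5: ✓ (witness j=9)
  i=6: ✓ (witness j=9)
  i=7: ✓ (witness j=9)

0, 1, 2, 5, 6, 7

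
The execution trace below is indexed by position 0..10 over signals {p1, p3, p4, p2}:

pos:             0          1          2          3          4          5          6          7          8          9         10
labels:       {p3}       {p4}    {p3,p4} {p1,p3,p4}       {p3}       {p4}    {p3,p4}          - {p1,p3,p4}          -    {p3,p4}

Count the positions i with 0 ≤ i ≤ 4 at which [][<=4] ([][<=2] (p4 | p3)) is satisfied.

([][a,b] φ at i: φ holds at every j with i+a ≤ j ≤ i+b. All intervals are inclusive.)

1

Evaluate at each i in [0,4]:
  i=0: ✓ (all of [0,4])
  i=1: ✗ (fails at j=5)
  i=2: ✗ (fails at j=5)
  i=3: ✗ (fails at j=5)
  i=4: ✗ (fails at j=5)
Positions where it holds: {0} → 1.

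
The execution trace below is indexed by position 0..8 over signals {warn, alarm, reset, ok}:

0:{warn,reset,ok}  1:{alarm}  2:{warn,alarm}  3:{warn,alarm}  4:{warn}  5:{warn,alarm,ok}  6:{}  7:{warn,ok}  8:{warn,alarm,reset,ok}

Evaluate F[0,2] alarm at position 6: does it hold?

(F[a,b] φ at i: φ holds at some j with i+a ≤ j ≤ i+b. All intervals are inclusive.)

Check alarm at each j in [6,8]:
  j=6: false
  j=7: false
  j=8: true
Found at j=8 → formula holds.

Yes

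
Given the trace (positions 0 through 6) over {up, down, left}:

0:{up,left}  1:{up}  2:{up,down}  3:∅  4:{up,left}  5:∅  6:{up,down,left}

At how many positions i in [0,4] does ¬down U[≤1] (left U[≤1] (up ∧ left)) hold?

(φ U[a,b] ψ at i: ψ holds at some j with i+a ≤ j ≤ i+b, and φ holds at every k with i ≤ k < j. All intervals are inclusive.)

Evaluate at each i in [0,4]:
  i=0: ✓ (rhs at j=0)
  i=1: ✗ (no rhs in [1,2])
  i=2: ✗ (no rhs in [2,3])
  i=3: ✓ (rhs at j=4; lhs holds on [3,3])
  i=4: ✓ (rhs at j=4)
Positions where it holds: {0, 3, 4} → 3.

3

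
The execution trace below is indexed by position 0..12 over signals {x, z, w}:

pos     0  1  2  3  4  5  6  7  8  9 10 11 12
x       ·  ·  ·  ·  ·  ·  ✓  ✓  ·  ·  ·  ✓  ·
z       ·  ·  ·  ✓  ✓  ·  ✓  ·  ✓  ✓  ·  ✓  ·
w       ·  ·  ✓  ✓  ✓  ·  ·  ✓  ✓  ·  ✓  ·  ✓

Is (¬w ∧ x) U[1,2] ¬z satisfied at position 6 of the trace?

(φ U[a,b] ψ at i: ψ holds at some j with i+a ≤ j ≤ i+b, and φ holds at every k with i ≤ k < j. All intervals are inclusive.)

Need some j in [7,8] with ¬z, and (¬w ∧ x) at every k in [6,j-1].
  j=7: ¬z holds; (¬w ∧ x) holds at every k in [6,6] → satisfied.

Holds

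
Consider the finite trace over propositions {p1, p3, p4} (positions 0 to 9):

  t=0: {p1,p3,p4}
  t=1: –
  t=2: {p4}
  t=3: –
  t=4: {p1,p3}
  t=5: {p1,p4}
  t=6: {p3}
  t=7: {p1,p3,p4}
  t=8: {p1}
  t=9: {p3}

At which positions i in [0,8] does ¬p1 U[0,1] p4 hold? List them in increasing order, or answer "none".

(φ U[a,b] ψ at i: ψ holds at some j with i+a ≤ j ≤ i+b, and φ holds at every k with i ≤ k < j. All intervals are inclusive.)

Evaluate at each i in [0,8]:
  i=0: ✓ (rhs at j=0)
  i=1: ✓ (rhs at j=2; lhs holds on [1,1])
  i=2: ✓ (rhs at j=2)
  i=3: ✗ (no rhs in [3,4])
  i=4: ✗ (lhs fails at k=4 before rhs at j=5)
  i=5: ✓ (rhs at j=5)
  i=6: ✓ (rhs at j=7; lhs holds on [6,6])
  i=7: ✓ (rhs at j=7)
  i=8: ✗ (no rhs in [8,9])

0, 1, 2, 5, 6, 7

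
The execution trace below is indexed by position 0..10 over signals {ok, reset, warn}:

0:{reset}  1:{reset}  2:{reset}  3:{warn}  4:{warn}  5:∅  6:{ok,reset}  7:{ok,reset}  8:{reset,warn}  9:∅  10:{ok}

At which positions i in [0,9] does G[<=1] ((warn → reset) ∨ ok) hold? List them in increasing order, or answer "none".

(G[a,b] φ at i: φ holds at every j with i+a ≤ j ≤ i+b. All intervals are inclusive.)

0, 1, 5, 6, 7, 8, 9

Evaluate at each i in [0,9]:
  i=0: ✓ (all of [0,1])
  i=1: ✓ (all of [1,2])
  i=2: ✗ (fails at j=3)
  i=3: ✗ (fails at j=3)
  i=4: ✗ (fails at j=4)
  i=5: ✓ (all of [5,6])
  i=6: ✓ (all of [6,7])
  i=7: ✓ (all of [7,8])
  i=8: ✓ (all of [8,9])
  i=9: ✓ (all of [9,10])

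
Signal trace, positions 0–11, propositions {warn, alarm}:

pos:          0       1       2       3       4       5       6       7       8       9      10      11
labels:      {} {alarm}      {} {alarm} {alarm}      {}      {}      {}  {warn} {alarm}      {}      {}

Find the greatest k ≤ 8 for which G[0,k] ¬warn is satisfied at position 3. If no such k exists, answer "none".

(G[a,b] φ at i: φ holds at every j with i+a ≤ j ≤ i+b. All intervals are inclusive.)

¬warn must hold from j=3 onward; find where it first fails.
  j=3: holds
  j=4: holds
  j=5: holds
  j=6: holds
  j=7: holds
  j=8: fails
Holds on [3,7], so largest k = 4.

4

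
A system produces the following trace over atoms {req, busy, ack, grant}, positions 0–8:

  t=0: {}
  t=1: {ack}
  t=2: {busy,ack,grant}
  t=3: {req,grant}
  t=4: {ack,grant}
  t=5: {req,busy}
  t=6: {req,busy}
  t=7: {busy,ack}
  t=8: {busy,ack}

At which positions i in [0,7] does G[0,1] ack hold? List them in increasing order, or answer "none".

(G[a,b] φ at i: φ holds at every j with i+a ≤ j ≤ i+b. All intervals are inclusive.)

Evaluate at each i in [0,7]:
  i=0: ✗ (fails at j=0)
  i=1: ✓ (all of [1,2])
  i=2: ✗ (fails at j=3)
  i=3: ✗ (fails at j=3)
  i=4: ✗ (fails at j=5)
  i=5: ✗ (fails at j=5)
  i=6: ✗ (fails at j=6)
  i=7: ✓ (all of [7,8])

1, 7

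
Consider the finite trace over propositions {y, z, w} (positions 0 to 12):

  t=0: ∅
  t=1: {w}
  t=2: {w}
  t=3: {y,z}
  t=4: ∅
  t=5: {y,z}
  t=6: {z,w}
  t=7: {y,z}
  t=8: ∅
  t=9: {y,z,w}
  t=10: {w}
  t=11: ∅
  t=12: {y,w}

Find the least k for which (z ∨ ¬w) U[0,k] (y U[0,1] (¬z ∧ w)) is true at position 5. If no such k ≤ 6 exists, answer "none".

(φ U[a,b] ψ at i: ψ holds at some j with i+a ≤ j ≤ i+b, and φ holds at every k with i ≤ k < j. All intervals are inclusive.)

4

Need earliest j ≥ 5 with (y U[0,1] (¬z ∧ w)), and (z ∨ ¬w) at every k in [5,j-1].
  j=5: rhs fails.
  j=6: rhs fails.
  j=7: rhs fails.
  j=8: rhs fails.
  j=9: rhs holds; lhs holds on [5,8]. k = 4.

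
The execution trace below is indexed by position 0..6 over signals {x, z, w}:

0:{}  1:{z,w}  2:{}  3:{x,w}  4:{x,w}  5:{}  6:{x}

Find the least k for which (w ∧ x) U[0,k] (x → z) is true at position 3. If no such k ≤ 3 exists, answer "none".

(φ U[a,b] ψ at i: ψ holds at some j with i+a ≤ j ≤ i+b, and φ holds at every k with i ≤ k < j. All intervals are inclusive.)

2

Need earliest j ≥ 3 with (x → z), and (w ∧ x) at every k in [3,j-1].
  j=3: rhs fails.
  j=4: rhs fails.
  j=5: rhs holds; lhs holds on [3,4]. k = 2.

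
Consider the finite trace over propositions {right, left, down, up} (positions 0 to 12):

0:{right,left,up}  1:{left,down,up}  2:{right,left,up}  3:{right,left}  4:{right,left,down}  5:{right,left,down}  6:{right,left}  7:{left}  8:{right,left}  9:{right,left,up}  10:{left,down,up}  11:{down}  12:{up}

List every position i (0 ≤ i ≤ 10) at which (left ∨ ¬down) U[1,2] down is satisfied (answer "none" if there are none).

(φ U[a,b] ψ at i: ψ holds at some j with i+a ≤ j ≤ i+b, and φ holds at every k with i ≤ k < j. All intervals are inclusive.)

0, 2, 3, 4, 8, 9, 10

Evaluate at each i in [0,10]:
  i=0: ✓ (rhs at j=1; lhs holds on [0,0])
  i=1: ✗ (no rhs in [2,3])
  i=2: ✓ (rhs at j=4; lhs holds on [2,3])
  i=3: ✓ (rhs at j=4; lhs holds on [3,3])
  i=4: ✓ (rhs at j=5; lhs holds on [4,4])
  i=5: ✗ (no rhs in [6,7])
  i=6: ✗ (no rhs in [7,8])
  i=7: ✗ (no rhs in [8,9])
  i=8: ✓ (rhs at j=10; lhs holds on [8,9])
  i=9: ✓ (rhs at j=10; lhs holds on [9,9])
  i=10: ✓ (rhs at j=11; lhs holds on [10,10])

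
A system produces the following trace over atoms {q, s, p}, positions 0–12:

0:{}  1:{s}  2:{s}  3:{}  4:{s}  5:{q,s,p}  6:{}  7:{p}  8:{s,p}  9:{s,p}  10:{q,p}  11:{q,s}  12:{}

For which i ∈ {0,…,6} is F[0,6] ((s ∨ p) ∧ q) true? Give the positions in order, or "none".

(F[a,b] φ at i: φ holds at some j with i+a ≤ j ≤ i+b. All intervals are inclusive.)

Evaluate at each i in [0,6]:
  i=0: ✓ (witness j=5)
  i=1: ✓ (witness j=5)
  i=2: ✓ (witness j=5)
  i=3: ✓ (witness j=5)
  i=4: ✓ (witness j=5)
  i=5: ✓ (witness j=5)
  i=6: ✓ (witness j=10)

0, 1, 2, 3, 4, 5, 6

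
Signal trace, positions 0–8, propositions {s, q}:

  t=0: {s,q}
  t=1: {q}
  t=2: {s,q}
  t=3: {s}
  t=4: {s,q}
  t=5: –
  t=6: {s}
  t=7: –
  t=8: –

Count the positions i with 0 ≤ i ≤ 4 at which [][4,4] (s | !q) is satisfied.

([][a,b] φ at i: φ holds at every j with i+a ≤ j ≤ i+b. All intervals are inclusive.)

5

Evaluate at each i in [0,4]:
  i=0: ✓ (all of [4,4])
  i=1: ✓ (all of [5,5])
  i=2: ✓ (all of [6,6])
  i=3: ✓ (all of [7,7])
  i=4: ✓ (all of [8,8])
Positions where it holds: {0, 1, 2, 3, 4} → 5.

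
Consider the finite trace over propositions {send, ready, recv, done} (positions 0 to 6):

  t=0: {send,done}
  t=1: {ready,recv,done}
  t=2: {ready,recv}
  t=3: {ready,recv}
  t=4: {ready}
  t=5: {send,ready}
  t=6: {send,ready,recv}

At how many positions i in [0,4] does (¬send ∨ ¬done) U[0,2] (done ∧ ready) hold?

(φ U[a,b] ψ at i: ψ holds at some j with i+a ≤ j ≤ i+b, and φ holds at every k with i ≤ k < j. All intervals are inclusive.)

Evaluate at each i in [0,4]:
  i=0: ✗ (lhs fails at k=0 before rhs at j=1)
  i=1: ✓ (rhs at j=1)
  i=2: ✗ (no rhs in [2,4])
  i=3: ✗ (no rhs in [3,5])
  i=4: ✗ (no rhs in [4,6])
Positions where it holds: {1} → 1.

1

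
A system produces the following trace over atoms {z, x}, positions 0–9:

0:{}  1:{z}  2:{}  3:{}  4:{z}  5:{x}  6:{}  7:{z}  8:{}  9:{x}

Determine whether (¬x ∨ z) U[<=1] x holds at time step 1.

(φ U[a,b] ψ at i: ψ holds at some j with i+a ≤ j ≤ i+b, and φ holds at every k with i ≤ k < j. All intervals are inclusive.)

Need some j in [1,2] with x, and (¬x ∨ z) at every k in [1,j-1].
  j=1: x false.
  j=2: x false.
No j in the window works → until fails.

False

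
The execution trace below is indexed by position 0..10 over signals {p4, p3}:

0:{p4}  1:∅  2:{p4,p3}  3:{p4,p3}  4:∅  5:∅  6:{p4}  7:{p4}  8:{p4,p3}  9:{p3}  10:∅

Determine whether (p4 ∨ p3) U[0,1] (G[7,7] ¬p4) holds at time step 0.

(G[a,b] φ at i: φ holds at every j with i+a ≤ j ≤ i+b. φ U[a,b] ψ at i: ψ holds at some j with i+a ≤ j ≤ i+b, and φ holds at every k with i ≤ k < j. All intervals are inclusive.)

Need some j in [0,1] with G[7,7] ¬p4, and (p4 ∨ p3) at every k in [0,j-1].
  j=0: G[7,7] ¬p4 — fails at 7.
  j=1: G[7,7] ¬p4 — fails at 8.
No j in the window works → until fails.

No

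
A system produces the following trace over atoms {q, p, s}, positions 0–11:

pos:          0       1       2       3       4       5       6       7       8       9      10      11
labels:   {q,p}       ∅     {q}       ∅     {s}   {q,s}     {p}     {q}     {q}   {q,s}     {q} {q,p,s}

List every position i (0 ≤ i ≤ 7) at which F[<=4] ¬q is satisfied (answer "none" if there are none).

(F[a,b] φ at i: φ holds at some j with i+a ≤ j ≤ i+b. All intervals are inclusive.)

0, 1, 2, 3, 4, 5, 6

Evaluate at each i in [0,7]:
  i=0: ✓ (witness j=1)
  i=1: ✓ (witness j=1)
  i=2: ✓ (witness j=3)
  i=3: ✓ (witness j=3)
  i=4: ✓ (witness j=4)
  i=5: ✓ (witness j=6)
  i=6: ✓ (witness j=6)
  i=7: ✗ (none in [7,11])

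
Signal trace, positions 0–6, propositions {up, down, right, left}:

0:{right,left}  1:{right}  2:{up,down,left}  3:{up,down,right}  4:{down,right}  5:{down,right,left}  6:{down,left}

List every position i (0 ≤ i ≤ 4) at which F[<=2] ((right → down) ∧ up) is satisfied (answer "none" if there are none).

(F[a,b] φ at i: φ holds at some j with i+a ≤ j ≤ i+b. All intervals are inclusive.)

Evaluate at each i in [0,4]:
  i=0: ✓ (witness j=2)
  i=1: ✓ (witness j=2)
  i=2: ✓ (witness j=2)
  i=3: ✓ (witness j=3)
  i=4: ✗ (none in [4,6])

0, 1, 2, 3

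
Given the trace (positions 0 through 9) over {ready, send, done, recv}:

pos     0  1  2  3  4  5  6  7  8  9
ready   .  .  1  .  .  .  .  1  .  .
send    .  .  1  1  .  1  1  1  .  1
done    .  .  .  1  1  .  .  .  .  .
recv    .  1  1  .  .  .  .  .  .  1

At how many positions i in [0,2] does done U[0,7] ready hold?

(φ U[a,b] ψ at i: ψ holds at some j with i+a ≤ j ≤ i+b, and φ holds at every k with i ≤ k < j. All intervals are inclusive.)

Evaluate at each i in [0,2]:
  i=0: ✗ (lhs fails at k=0 before rhs at j=2)
  i=1: ✗ (lhs fails at k=1 before rhs at j=2)
  i=2: ✓ (rhs at j=2)
Positions where it holds: {2} → 1.

1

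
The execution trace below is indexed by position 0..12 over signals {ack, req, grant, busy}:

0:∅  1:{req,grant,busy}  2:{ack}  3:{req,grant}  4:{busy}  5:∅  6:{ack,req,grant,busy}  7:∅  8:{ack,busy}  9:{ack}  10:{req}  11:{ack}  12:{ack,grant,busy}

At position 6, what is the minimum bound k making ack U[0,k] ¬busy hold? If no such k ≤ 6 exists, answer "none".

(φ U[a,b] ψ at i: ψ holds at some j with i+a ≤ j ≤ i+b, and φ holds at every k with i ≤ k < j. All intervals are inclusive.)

Need earliest j ≥ 6 with ¬busy, and ack at every k in [6,j-1].
  j=6: rhs fails.
  j=7: rhs holds; lhs holds on [6,6]. k = 1.

1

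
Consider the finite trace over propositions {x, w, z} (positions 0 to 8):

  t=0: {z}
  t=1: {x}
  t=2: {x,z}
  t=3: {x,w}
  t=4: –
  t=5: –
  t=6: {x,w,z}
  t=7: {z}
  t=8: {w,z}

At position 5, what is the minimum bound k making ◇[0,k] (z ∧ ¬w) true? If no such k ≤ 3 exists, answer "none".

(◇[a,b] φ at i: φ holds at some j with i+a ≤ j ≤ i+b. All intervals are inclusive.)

2

Scan j = 5,6,… for (z ∧ ¬w):
  j=5: fails
  j=6: fails
  j=7: holds
First hit at j=7, so smallest k = 7-5 = 2.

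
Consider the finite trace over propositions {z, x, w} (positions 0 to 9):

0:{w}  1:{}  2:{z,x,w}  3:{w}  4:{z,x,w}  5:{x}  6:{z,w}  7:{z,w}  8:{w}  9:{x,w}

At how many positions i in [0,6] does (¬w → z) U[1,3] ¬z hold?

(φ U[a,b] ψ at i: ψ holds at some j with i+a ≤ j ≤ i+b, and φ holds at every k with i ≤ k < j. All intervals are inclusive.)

5

Evaluate at each i in [0,6]:
  i=0: ✓ (rhs at j=1; lhs holds on [0,0])
  i=1: ✗ (lhs fails at k=1 before rhs at j=3)
  i=2: ✓ (rhs at j=3; lhs holds on [2,2])
  i=3: ✓ (rhs at j=5; lhs holds on [3,4])
  i=4: ✓ (rhs at j=5; lhs holds on [4,4])
  i=5: ✗ (lhs fails at k=5 before rhs at j=8)
  i=6: ✓ (rhs at j=8; lhs holds on [6,7])
Positions where it holds: {0, 2, 3, 4, 6} → 5.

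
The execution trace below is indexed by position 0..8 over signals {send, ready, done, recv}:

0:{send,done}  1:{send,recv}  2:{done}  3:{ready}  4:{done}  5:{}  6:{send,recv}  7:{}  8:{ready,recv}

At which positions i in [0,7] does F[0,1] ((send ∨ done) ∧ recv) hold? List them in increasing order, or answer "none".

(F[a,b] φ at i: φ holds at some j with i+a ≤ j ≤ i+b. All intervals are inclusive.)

0, 1, 5, 6

Evaluate at each i in [0,7]:
  i=0: ✓ (witness j=1)
  i=1: ✓ (witness j=1)
  i=2: ✗ (none in [2,3])
  i=3: ✗ (none in [3,4])
  i=4: ✗ (none in [4,5])
  i=5: ✓ (witness j=6)
  i=6: ✓ (witness j=6)
  i=7: ✗ (none in [7,8])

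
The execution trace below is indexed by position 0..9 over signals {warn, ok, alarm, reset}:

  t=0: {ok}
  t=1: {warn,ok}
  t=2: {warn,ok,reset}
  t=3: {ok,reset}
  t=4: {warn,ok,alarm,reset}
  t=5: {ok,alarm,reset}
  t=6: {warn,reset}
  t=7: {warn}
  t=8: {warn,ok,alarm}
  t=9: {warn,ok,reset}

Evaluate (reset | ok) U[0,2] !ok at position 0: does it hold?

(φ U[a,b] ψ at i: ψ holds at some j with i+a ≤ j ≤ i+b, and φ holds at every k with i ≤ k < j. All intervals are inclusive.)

Need some j in [0,2] with !ok, and (reset | ok) at every k in [0,j-1].
  j=0: !ok false.
  j=1: !ok false.
  j=2: !ok false.
No j in the window works → until fails.

No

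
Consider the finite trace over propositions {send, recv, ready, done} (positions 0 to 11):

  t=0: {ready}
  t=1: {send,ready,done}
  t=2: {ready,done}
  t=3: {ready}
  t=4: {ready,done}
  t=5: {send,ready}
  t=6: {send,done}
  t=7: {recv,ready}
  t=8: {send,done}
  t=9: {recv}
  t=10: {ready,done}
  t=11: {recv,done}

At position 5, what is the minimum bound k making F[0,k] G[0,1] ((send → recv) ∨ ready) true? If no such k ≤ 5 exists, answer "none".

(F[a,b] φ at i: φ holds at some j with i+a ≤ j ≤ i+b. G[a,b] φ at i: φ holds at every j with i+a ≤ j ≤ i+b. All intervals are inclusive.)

Scan j = 5,6,… for G[0,1] ((send → recv) ∨ ready):
  j=5: fails
  j=6: fails
  j=7: fails
  j=8: fails
  j=9: holds
First hit at j=9, so smallest k = 9-5 = 4.

4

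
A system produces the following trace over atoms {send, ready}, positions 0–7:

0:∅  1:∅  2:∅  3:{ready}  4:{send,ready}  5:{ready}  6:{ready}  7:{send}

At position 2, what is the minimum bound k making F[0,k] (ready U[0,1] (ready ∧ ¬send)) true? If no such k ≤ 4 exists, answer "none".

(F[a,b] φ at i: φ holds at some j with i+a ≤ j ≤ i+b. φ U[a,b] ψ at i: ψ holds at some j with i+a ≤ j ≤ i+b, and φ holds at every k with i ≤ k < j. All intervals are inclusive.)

Scan j = 2,3,… for (ready U[0,1] (ready ∧ ¬send)):
  j=2: fails
  j=3: holds
First hit at j=3, so smallest k = 3-2 = 1.

1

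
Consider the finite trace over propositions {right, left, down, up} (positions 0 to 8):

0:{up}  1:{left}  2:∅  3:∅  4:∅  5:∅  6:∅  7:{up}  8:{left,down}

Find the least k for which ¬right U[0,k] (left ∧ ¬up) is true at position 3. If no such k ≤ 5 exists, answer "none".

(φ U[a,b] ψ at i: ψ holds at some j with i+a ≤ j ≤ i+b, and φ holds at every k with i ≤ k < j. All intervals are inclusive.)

5

Need earliest j ≥ 3 with (left ∧ ¬up), and ¬right at every k in [3,j-1].
  j=3: rhs fails.
  j=4: rhs fails.
  j=5: rhs fails.
  j=6: rhs fails.
  j=7: rhs fails.
  j=8: rhs holds; lhs holds on [3,7]. k = 5.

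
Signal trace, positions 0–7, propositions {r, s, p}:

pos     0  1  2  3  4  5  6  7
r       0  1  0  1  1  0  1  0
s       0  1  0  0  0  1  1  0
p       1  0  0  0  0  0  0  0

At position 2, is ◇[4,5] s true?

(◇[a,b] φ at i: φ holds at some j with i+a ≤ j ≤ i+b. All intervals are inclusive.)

Check s at each j in [6,7]:
  j=6: true
  j=7: false
Found at j=6 → formula holds.

True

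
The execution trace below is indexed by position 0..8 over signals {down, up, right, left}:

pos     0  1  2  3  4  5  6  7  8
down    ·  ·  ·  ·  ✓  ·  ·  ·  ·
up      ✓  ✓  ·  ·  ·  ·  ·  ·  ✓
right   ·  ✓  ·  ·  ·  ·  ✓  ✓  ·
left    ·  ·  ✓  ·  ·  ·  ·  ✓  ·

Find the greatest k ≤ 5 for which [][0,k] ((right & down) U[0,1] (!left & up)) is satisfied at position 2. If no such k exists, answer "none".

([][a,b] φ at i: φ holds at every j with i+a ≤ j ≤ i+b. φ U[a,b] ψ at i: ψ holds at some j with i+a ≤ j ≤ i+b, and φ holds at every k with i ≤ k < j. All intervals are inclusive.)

((right & down) U[0,1] (!left & up)) must hold from j=2 onward; find where it first fails.
  j=2: fails → no k works.

none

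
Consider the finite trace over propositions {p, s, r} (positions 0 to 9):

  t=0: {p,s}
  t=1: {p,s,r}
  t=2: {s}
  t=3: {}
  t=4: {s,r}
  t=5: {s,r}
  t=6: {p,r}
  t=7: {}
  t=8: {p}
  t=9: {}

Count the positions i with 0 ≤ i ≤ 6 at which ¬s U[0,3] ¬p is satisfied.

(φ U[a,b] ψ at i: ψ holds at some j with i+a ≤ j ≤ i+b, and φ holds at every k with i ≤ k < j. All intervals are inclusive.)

5

Evaluate at each i in [0,6]:
  i=0: ✗ (lhs fails at k=0 before rhs at j=2)
  i=1: ✗ (lhs fails at k=1 before rhs at j=2)
  i=2: ✓ (rhs at j=2)
  i=3: ✓ (rhs at j=3)
  i=4: ✓ (rhs at j=4)
  i=5: ✓ (rhs at j=5)
  i=6: ✓ (rhs at j=7; lhs holds on [6,6])
Positions where it holds: {2, 3, 4, 5, 6} → 5.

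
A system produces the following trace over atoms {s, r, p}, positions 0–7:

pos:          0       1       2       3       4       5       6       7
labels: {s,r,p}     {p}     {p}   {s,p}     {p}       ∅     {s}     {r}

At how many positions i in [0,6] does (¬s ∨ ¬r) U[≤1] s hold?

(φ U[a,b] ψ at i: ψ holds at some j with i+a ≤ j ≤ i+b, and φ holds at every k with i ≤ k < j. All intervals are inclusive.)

5

Evaluate at each i in [0,6]:
  i=0: ✓ (rhs at j=0)
  i=1: ✗ (no rhs in [1,2])
  i=2: ✓ (rhs at j=3; lhs holds on [2,2])
  i=3: ✓ (rhs at j=3)
  i=4: ✗ (no rhs in [4,5])
  i=5: ✓ (rhs at j=6; lhs holds on [5,5])
  i=6: ✓ (rhs at j=6)
Positions where it holds: {0, 2, 3, 5, 6} → 5.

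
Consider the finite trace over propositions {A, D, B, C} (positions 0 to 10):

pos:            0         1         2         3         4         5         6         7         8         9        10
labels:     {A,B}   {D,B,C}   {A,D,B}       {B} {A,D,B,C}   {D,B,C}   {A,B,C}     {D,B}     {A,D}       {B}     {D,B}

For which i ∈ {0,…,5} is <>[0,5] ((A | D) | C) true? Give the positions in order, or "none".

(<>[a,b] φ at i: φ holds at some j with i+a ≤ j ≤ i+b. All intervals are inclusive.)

0, 1, 2, 3, 4, 5

Evaluate at each i in [0,5]:
  i=0: ✓ (witness j=0)
  i=1: ✓ (witness j=1)
  i=2: ✓ (witness j=2)
  i=3: ✓ (witness j=4)
  i=4: ✓ (witness j=4)
  i=5: ✓ (witness j=5)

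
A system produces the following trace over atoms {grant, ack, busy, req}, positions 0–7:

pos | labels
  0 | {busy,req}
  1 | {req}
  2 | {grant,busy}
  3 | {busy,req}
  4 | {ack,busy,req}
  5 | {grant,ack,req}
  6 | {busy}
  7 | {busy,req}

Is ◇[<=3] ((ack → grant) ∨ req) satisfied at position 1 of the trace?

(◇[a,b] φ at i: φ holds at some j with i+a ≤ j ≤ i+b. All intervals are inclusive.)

Holds

Check ((ack → grant) ∨ req) at each j in [1,4]:
  j=1: true
  j=2: true
  j=3: true
  j=4: true
Found at j=1 → formula holds.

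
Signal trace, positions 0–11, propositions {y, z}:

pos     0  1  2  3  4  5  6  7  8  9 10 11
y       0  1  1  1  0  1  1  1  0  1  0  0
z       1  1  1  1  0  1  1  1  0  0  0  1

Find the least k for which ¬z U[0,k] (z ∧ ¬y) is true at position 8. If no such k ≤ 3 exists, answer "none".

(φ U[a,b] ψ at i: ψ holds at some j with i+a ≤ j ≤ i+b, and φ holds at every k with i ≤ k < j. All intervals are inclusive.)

Need earliest j ≥ 8 with (z ∧ ¬y), and ¬z at every k in [8,j-1].
  j=8: rhs fails.
  j=9: rhs fails.
  j=10: rhs fails.
  j=11: rhs holds; lhs holds on [8,10]. k = 3.

3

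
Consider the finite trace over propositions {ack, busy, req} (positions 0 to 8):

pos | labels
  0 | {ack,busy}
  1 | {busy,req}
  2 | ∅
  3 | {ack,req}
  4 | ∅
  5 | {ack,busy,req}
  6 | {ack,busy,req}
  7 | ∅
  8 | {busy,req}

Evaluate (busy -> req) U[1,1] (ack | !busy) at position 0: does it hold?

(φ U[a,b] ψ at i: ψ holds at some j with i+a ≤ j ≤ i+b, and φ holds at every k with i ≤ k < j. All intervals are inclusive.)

Need some j in [1,1] with (ack | !busy), and (busy -> req) at every k in [0,j-1].
  j=1: (ack | !busy) false.
No j in the window works → until fails.

Does not hold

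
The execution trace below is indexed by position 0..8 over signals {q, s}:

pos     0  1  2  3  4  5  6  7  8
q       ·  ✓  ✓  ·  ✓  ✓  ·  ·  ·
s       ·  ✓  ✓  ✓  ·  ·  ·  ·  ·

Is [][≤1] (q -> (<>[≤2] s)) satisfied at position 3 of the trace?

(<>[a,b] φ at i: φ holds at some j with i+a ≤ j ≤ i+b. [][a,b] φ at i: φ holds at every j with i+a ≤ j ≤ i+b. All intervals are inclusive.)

No

Check (q -> (<>[≤2] s)) at every j in [3,4]:
  j=3: antecedent false → ✓
  j=4: antecedent true; consequent fails (none in [4,6]) → ✗
Fails at j=4 → formula fails.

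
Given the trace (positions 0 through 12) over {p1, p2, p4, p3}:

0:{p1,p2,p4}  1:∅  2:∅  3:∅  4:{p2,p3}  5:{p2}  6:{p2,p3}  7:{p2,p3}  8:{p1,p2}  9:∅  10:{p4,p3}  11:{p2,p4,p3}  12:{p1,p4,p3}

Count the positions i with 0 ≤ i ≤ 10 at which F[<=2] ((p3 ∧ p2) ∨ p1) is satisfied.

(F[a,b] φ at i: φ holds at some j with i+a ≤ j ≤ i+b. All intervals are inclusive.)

Evaluate at each i in [0,10]:
  i=0: ✓ (witness j=0)
  i=1: ✗ (none in [1,3])
  i=2: ✓ (witness j=4)
  i=3: ✓ (witness j=4)
  i=4: ✓ (witness j=4)
  i=5: ✓ (witness j=6)
  i=6: ✓ (witness j=6)
  i=7: ✓ (witness j=7)
  i=8: ✓ (witness j=8)
  i=9: ✓ (witness j=11)
  i=10: ✓ (witness j=11)
Positions where it holds: {0, 2, 3, 4, 5, 6, 7, 8, 9, 10} → 10.

10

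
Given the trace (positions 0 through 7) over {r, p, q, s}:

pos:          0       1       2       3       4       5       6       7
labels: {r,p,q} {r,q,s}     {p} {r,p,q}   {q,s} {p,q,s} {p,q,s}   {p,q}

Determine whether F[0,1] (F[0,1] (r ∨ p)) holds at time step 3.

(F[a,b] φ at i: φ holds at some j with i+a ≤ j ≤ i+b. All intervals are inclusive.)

Check F[0,1] (r ∨ p) at each j in [3,4]:
  j=3: holds (witness at 3)
  j=4: holds (witness at 5)
Found at j=3 → formula holds.

Holds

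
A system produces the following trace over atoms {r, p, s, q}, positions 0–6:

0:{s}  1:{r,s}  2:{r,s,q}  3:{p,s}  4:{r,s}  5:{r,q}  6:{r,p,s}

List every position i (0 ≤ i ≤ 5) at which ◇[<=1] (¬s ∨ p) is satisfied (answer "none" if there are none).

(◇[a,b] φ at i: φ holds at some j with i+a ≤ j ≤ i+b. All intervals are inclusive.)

2, 3, 4, 5

Evaluate at each i in [0,5]:
  i=0: ✗ (none in [0,1])
  i=1: ✗ (none in [1,2])
  i=2: ✓ (witness j=3)
  i=3: ✓ (witness j=3)
  i=4: ✓ (witness j=5)
  i=5: ✓ (witness j=5)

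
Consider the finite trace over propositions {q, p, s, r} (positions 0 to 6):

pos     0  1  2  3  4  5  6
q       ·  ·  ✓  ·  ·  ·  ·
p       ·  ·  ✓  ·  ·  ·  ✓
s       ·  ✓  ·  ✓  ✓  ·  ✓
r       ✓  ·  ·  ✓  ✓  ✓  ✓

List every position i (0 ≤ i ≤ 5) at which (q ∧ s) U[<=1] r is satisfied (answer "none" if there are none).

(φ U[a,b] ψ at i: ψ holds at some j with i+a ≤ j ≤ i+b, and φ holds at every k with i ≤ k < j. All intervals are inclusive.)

Evaluate at each i in [0,5]:
  i=0: ✓ (rhs at j=0)
  i=1: ✗ (no rhs in [1,2])
  i=2: ✗ (lhs fails at k=2 before rhs at j=3)
  i=3: ✓ (rhs at j=3)
  i=4: ✓ (rhs at j=4)
  i=5: ✓ (rhs at j=5)

0, 3, 4, 5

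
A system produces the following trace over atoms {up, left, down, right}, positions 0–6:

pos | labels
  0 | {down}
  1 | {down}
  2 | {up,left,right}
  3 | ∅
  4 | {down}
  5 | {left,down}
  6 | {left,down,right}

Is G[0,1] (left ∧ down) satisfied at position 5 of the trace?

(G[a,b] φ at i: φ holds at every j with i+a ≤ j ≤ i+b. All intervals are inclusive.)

Check (left ∧ down) at every j in [5,6]:
  j=5: true
  j=6: true
All positions satisfy it → formula holds.

True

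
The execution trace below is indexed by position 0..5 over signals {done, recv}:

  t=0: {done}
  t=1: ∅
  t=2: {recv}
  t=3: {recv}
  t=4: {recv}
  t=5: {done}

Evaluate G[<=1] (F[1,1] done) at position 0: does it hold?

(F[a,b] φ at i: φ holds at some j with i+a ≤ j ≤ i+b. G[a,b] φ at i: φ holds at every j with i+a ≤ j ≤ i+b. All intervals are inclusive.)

Check F[1,1] done at every j in [0,1]:
  j=0: fails (none in [1,1])
  j=1: fails (none in [2,2])
Fails at j=0 → formula fails.

False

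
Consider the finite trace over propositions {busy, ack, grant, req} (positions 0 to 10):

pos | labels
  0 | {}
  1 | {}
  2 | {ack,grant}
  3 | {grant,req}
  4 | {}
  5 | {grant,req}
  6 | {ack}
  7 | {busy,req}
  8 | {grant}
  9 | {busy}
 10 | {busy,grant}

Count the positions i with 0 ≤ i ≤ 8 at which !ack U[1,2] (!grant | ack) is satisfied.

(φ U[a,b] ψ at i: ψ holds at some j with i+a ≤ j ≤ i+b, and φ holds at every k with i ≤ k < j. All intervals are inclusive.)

7

Evaluate at each i in [0,8]:
  i=0: ✓ (rhs at j=1; lhs holds on [0,0])
  i=1: ✓ (rhs at j=2; lhs holds on [1,1])
  i=2: ✗ (lhs fails at k=2 before rhs at j=4)
  i=3: ✓ (rhs at j=4; lhs holds on [3,3])
  i=4: ✓ (rhs at j=6; lhs holds on [4,5])
  i=5: ✓ (rhs at j=6; lhs holds on [5,5])
  i=6: ✗ (lhs fails at k=6 before rhs at j=7)
  i=7: ✓ (rhs at j=9; lhs holds on [7,8])
  i=8: ✓ (rhs at j=9; lhs holds on [8,8])
Positions where it holds: {0, 1, 3, 4, 5, 7, 8} → 7.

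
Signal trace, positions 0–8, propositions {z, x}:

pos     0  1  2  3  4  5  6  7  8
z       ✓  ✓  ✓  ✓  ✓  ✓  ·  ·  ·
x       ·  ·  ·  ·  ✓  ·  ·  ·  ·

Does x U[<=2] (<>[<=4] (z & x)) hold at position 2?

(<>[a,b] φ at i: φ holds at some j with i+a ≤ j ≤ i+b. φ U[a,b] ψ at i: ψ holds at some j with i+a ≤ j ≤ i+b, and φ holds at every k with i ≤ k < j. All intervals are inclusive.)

Need some j in [2,4] with <>[<=4] (z & x), and x at every k in [2,j-1].
  j=2: <>[<=4] (z & x) holds; no prefix to check → satisfied.

Holds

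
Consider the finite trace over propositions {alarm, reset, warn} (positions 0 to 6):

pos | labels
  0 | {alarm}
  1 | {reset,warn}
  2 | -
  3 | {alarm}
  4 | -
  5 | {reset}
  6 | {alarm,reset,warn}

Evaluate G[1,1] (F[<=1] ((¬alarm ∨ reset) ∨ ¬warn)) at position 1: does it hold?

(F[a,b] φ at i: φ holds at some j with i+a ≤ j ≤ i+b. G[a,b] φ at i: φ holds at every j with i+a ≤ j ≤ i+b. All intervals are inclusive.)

Check F[<=1] ((¬alarm ∨ reset) ∨ ¬warn) at every j in [2,2]:
  j=2: holds (witness at 2)
All positions satisfy it → formula holds.

True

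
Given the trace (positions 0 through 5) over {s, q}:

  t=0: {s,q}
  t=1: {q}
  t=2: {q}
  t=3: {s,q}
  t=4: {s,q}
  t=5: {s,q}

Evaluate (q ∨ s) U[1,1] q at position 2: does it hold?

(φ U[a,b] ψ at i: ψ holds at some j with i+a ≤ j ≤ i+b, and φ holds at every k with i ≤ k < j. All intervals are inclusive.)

Need some j in [3,3] with q, and (q ∨ s) at every k in [2,j-1].
  j=3: q holds; (q ∨ s) holds at every k in [2,2] → satisfied.

True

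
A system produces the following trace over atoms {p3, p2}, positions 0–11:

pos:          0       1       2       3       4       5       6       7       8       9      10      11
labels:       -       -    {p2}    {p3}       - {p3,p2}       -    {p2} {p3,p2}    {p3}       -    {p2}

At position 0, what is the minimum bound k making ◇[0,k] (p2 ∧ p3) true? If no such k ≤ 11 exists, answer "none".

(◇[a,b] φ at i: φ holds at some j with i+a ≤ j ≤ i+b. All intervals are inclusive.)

5

Scan j = 0,1,… for (p2 ∧ p3):
  j=0: fails
  j=1: fails
  j=2: fails
  j=3: fails
  j=4: fails
  j=5: holds
First hit at j=5, so smallest k = 5-0 = 5.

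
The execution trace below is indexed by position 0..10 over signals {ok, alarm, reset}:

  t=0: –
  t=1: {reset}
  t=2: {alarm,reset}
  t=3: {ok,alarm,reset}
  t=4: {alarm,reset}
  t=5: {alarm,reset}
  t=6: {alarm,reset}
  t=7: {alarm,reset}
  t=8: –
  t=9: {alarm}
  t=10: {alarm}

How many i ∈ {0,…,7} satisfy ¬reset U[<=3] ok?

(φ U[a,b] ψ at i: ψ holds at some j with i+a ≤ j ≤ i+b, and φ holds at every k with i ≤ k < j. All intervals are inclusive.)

1

Evaluate at each i in [0,7]:
  i=0: ✗ (lhs fails at k=1 before rhs at j=3)
  i=1: ✗ (lhs fails at k=1 before rhs at j=3)
  i=2: ✗ (lhs fails at k=2 before rhs at j=3)
  i=3: ✓ (rhs at j=3)
  i=4: ✗ (no rhs in [4,7])
  i=5: ✗ (no rhs in [5,8])
  i=6: ✗ (no rhs in [6,9])
  i=7: ✗ (no rhs in [7,10])
Positions where it holds: {3} → 1.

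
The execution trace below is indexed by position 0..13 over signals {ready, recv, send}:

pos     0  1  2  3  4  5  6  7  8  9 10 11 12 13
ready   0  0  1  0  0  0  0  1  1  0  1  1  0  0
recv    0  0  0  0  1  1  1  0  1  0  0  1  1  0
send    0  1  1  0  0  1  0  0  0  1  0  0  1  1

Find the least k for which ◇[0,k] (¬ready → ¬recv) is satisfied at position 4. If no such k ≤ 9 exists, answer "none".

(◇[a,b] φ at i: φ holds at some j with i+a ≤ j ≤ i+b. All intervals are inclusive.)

3

Scan j = 4,5,… for (¬ready → ¬recv):
  j=4: fails
  j=5: fails
  j=6: fails
  j=7: holds
First hit at j=7, so smallest k = 7-4 = 3.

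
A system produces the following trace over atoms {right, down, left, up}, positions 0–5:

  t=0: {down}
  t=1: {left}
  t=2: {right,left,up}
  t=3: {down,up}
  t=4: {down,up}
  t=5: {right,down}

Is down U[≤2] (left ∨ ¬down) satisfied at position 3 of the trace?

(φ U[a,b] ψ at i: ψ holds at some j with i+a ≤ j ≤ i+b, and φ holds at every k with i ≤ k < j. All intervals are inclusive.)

Does not hold

Need some j in [3,5] with (left ∨ ¬down), and down at every k in [3,j-1].
  j=3: (left ∨ ¬down) false.
  j=4: (left ∨ ¬down) false.
  j=5: (left ∨ ¬down) false.
No j in the window works → until fails.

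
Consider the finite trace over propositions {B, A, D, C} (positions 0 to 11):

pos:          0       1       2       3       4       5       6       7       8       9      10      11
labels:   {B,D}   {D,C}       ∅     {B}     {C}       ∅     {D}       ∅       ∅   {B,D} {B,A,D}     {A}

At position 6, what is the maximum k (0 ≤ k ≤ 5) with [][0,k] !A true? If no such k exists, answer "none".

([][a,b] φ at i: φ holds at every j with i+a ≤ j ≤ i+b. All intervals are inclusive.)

3

!A must hold from j=6 onward; find where it first fails.
  j=6: holds
  j=7: holds
  j=8: holds
  j=9: holds
  j=10: fails
Holds on [6,9], so largest k = 3.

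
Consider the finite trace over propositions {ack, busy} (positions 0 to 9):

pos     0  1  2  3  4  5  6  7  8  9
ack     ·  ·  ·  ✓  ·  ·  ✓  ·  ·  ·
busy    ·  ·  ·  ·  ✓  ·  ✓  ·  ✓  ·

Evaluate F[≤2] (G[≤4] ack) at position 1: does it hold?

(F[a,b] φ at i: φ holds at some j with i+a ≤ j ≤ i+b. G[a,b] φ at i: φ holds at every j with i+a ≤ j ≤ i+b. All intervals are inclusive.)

Check G[≤4] ack at each j in [1,3]:
  j=1: fails at 1
  j=2: fails at 2
  j=3: fails at 4
No position in the window satisfies it → formula fails.

No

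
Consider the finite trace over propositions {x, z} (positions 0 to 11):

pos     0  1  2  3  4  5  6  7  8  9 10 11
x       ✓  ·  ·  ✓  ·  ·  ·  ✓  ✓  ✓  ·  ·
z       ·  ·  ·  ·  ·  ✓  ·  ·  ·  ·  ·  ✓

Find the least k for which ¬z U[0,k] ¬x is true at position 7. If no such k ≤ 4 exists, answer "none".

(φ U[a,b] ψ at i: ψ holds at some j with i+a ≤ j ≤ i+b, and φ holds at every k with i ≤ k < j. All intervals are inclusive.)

Need earliest j ≥ 7 with ¬x, and ¬z at every k in [7,j-1].
  j=7: rhs fails.
  j=8: rhs fails.
  j=9: rhs fails.
  j=10: rhs holds; lhs holds on [7,9]. k = 3.

3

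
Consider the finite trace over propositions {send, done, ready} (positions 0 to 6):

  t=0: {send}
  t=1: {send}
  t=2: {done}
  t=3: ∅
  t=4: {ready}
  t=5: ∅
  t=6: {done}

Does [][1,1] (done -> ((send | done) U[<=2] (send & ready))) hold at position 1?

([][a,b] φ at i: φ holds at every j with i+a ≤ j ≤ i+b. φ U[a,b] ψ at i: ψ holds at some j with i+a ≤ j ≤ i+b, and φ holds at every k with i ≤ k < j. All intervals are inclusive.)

Check (done -> ((send | done) U[<=2] (send & ready))) at every j in [2,2]:
  j=2: antecedent true; consequent fails → ✗
Fails at j=2 → formula fails.

False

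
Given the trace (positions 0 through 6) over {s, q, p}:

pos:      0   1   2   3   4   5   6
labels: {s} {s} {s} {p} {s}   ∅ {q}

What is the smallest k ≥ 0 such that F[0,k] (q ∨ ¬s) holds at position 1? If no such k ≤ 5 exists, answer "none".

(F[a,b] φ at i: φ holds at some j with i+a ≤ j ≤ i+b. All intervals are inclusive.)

2

Scan j = 1,2,… for (q ∨ ¬s):
  j=1: fails
  j=2: fails
  j=3: holds
First hit at j=3, so smallest k = 3-1 = 2.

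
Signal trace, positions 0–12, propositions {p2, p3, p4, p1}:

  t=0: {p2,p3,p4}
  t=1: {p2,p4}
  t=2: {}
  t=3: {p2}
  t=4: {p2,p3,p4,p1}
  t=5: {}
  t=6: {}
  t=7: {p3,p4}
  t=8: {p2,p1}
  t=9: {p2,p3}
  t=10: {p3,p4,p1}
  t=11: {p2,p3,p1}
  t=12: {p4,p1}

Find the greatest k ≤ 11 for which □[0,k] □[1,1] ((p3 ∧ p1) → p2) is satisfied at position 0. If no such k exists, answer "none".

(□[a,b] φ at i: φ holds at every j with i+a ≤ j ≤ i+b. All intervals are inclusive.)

□[1,1] ((p3 ∧ p1) → p2) must hold from j=0 onward; find where it first fails.
  j=0: holds
  j=1: holds
  j=2: holds
  j=3: holds
  j=4: holds
  j=5: holds
  j=6: holds
  j=7: holds
  j=8: holds
  j=9: fails
Holds on [0,8], so largest k = 8.

8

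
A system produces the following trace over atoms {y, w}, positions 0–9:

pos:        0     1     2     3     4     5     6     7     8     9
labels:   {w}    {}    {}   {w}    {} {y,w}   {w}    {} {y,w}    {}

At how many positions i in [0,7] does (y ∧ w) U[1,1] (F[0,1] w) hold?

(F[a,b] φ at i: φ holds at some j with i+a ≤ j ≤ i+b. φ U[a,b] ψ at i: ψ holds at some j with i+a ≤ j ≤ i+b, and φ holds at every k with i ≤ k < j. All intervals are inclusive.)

1

Evaluate at each i in [0,7]:
  i=0: ✗ (no rhs in [1,1])
  i=1: ✗ (lhs fails at k=1 before rhs at j=2)
  i=2: ✗ (lhs fails at k=2 before rhs at j=3)
  i=3: ✗ (lhs fails at k=3 before rhs at j=4)
  i=4: ✗ (lhs fails at k=4 before rhs at j=5)
  i=5: ✓ (rhs at j=6; lhs holds on [5,5])
  i=6: ✗ (lhs fails at k=6 before rhs at j=7)
  i=7: ✗ (lhs fails at k=7 before rhs at j=8)
Positions where it holds: {5} → 1.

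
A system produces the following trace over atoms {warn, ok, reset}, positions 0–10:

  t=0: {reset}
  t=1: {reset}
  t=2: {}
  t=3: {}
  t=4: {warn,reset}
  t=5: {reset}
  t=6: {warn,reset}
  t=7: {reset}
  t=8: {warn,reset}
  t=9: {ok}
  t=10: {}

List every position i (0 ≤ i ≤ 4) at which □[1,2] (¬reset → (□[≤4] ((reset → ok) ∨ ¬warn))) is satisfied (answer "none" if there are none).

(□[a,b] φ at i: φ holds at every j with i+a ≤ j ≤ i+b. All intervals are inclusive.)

3, 4

Evaluate at each i in [0,4]:
  i=0: ✗ (fails at j=2)
  i=1: ✗ (fails at j=2)
  i=2: ✗ (fails at j=3)
  i=3: ✓ (all of [4,5])
  i=4: ✓ (all of [5,6])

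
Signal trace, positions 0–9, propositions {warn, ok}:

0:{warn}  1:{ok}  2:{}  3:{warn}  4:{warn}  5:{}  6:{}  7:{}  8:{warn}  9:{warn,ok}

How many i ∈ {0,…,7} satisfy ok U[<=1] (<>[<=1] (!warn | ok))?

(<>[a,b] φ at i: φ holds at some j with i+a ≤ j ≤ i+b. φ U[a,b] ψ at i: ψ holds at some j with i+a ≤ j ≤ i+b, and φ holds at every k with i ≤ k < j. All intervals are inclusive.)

Evaluate at each i in [0,7]:
  i=0: ✓ (rhs at j=0)
  i=1: ✓ (rhs at j=1)
  i=2: ✓ (rhs at j=2)
  i=3: ✗ (lhs fails at k=3 before rhs at j=4)
  i=4: ✓ (rhs at j=4)
  i=5: ✓ (rhs at j=5)
  i=6: ✓ (rhs at j=6)
  i=7: ✓ (rhs at j=7)
Positions where it holds: {0, 1, 2, 4, 5, 6, 7} → 7.

7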